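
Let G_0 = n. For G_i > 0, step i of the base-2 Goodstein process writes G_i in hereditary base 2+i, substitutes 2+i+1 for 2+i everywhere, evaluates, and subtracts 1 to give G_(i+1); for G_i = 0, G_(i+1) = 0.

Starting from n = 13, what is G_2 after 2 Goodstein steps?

base 2: 13 = 2^(2 + 1) + 2^2 + 1; at 3: 3^(3 + 1) + 3^3 + 1 = 109; next = 108
base 3: 108 = 3^(3 + 1) + 3^3; at 4: 4^(4 + 1) + 4^4 = 1280; next = 1279
base 4: 1279 = 4^(4 + 1) + 3·4^3 + 3·4^2 + 3·4 + 3; at 5: 5^(5 + 1) + 3·5^3 + 3·5^2 + 3·5 + 3 = 16093; next = 16092

1279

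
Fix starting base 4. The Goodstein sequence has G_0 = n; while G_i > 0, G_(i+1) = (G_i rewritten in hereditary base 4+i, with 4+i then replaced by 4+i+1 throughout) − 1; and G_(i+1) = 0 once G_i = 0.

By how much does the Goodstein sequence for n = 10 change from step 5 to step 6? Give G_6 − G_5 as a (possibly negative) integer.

10 —HB4→ 2·4 + 2 —bump→ 2·5 + 2 = 12 —(−1)→ 11
11 —HB5→ 2·5 + 1 —bump→ 2·6 + 1 = 13 —(−1)→ 12
12 —HB6→ 2·6 —bump→ 2·7 = 14 —(−1)→ 13
13 —HB7→ 7 + 6 —bump→ 8 + 6 = 14 —(−1)→ 13
13 —HB8→ 8 + 5 —bump→ 9 + 5 = 14 —(−1)→ 13
13 —HB9→ 9 + 4 —bump→ 10 + 4 = 14 —(−1)→ 13

0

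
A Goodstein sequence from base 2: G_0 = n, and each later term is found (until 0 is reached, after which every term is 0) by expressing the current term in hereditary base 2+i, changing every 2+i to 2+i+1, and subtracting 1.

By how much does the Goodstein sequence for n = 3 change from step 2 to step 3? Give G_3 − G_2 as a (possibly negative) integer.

-1

G_0 = 3. HB_2(3) = 2 + 1. Bump = 4. G_1 = 3.
G_1 = 3. HB_3(3) = 3. Bump = 4. G_2 = 3.
G_2 = 3. HB_4(3) = 3. Bump = 3. G_3 = 2.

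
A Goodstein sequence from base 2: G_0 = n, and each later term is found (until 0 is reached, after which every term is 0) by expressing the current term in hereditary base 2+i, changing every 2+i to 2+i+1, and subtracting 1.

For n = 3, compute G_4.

1

G_0=3  [base 2] 2 + 1  →[2↦3]→  3 + 1 = 4  −1 ⇒ G_1=3
G_1=3  [base 3] 3  →[3↦4]→  4 = 4  −1 ⇒ G_2=3
G_2=3  [base 4] 3  →[4↦5]→  3 = 3  −1 ⇒ G_3=2
G_3=2  [base 5] 2  →[5↦6]→  2 = 2  −1 ⇒ G_4=1
G_4=1  [base 6] 1  →[6↦7]→  1 = 1  −1 ⇒ G_5=0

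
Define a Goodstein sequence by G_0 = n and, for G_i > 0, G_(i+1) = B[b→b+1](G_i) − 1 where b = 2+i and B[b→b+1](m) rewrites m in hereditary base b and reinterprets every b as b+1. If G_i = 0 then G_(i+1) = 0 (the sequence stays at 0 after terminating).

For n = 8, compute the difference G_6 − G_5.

31907376

G_0=8  [base 2] 2^(2 + 1)  →[2↦3]→  3^(3 + 1) = 81  −1 ⇒ G_1=80
G_1=80  [base 3] 2·3^3 + 2·3^2 + 2·3 + 2  →[3↦4]→  2·4^4 + 2·4^2 + 2·4 + 2 = 554  −1 ⇒ G_2=553
G_2=553  [base 4] 2·4^4 + 2·4^2 + 2·4 + 1  →[4↦5]→  2·5^5 + 2·5^2 + 2·5 + 1 = 6311  −1 ⇒ G_3=6310
G_3=6310  [base 5] 2·5^5 + 2·5^2 + 2·5  →[5↦6]→  2·6^6 + 2·6^2 + 2·6 = 93396  −1 ⇒ G_4=93395
G_4=93395  [base 6] 2·6^6 + 2·6^2 + 6 + 5  →[6↦7]→  2·7^7 + 2·7^2 + 7 + 5 = 1647196  −1 ⇒ G_5=1647195
G_5=1647195  [base 7] 2·7^7 + 2·7^2 + 7 + 4  →[7↦8]→  2·8^8 + 2·8^2 + 8 + 4 = 33554572  −1 ⇒ G_6=33554571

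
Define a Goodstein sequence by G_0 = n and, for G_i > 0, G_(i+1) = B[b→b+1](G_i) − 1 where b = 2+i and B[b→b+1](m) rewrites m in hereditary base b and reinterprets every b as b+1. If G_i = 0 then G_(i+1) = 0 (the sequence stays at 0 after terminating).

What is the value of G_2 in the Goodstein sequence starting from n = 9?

1023

9 —HB2→ 2^(2 + 1) + 1 —bump→ 3^(3 + 1) + 1 = 82 —(−1)→ 81
81 —HB3→ 3^(3 + 1) —bump→ 4^(4 + 1) = 1024 —(−1)→ 1023
1023 —HB4→ 3·4^4 + 3·4^3 + 3·4^2 + 3·4 + 3 —bump→ 3·5^5 + 3·5^3 + 3·5^2 + 3·5 + 3 = 9843 —(−1)→ 9842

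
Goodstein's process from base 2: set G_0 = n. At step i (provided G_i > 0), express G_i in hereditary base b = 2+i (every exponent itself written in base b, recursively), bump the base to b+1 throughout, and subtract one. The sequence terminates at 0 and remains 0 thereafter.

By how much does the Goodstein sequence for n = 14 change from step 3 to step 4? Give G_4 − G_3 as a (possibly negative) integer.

307841

G_0=14  [base 2] 2^(2 + 1) + 2^2 + 2  →[2↦3]→  3^(3 + 1) + 3^3 + 3 = 111  −1 ⇒ G_1=110
G_1=110  [base 3] 3^(3 + 1) + 3^3 + 2  →[3↦4]→  4^(4 + 1) + 4^4 + 2 = 1282  −1 ⇒ G_2=1281
G_2=1281  [base 4] 4^(4 + 1) + 4^4 + 1  →[4↦5]→  5^(5 + 1) + 5^5 + 1 = 18751  −1 ⇒ G_3=18750
G_3=18750  [base 5] 5^(5 + 1) + 5^5  →[5↦6]→  6^(6 + 1) + 6^6 = 326592  −1 ⇒ G_4=326591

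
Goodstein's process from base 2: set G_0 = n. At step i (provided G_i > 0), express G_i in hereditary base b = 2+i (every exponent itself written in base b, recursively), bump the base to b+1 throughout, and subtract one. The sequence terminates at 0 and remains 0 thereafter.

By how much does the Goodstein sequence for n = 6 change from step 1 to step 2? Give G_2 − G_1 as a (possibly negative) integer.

228

G_0 = 6. HB_2(6) = 2^2 + 2. Bump = 30. G_1 = 29.
G_1 = 29. HB_3(29) = 3^3 + 2. Bump = 258. G_2 = 257.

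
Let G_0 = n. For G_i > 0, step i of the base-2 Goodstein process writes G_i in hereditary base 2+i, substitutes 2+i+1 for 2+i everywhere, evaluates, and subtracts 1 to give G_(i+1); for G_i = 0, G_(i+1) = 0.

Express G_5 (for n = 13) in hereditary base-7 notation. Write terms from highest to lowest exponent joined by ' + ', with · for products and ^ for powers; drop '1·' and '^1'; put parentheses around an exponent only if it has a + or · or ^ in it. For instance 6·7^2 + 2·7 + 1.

G_0 = 13. HB_2(13) = 2^(2 + 1) + 2^2 + 1. Bump = 109. G_1 = 108.
G_1 = 108. HB_3(108) = 3^(3 + 1) + 3^3. Bump = 1280. G_2 = 1279.
G_2 = 1279. HB_4(1279) = 4^(4 + 1) + 3·4^3 + 3·4^2 + 3·4 + 3. Bump = 16093. G_3 = 16092.
G_3 = 16092. HB_5(16092) = 5^(5 + 1) + 3·5^3 + 3·5^2 + 3·5 + 2. Bump = 280712. G_4 = 280711.
G_4 = 280711. HB_6(280711) = 6^(6 + 1) + 3·6^3 + 3·6^2 + 3·6 + 1. Bump = 5765999. G_5 = 5765998.
G_5 = 5765998. HB_7(5765998) = 7^(7 + 1) + 3·7^3 + 3·7^2 + 3·7. Bump = 134219480. G_6 = 134219479.

7^(7 + 1) + 3·7^3 + 3·7^2 + 3·7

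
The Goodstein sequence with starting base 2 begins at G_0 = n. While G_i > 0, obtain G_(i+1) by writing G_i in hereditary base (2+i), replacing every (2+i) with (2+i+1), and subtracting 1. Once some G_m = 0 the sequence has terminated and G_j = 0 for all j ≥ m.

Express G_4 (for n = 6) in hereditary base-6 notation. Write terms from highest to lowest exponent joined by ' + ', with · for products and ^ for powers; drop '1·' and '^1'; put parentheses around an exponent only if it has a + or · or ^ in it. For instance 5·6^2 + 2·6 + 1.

5·6^5 + 5·6^4 + 5·6^3 + 5·6^2 + 5·6 + 5

G_0=6  [base 2] 2^2 + 2  →[2↦3]→  3^3 + 3 = 30  −1 ⇒ G_1=29
G_1=29  [base 3] 3^3 + 2  →[3↦4]→  4^4 + 2 = 258  −1 ⇒ G_2=257
G_2=257  [base 4] 4^4 + 1  →[4↦5]→  5^5 + 1 = 3126  −1 ⇒ G_3=3125
G_3=3125  [base 5] 5^5  →[5↦6]→  6^6 = 46656  −1 ⇒ G_4=46655
G_4=46655  [base 6] 5·6^5 + 5·6^4 + 5·6^3 + 5·6^2 + 5·6 + 5  →[6↦7]→  5·7^5 + 5·7^4 + 5·7^3 + 5·7^2 + 5·7 + 5 = 98040  −1 ⇒ G_5=98039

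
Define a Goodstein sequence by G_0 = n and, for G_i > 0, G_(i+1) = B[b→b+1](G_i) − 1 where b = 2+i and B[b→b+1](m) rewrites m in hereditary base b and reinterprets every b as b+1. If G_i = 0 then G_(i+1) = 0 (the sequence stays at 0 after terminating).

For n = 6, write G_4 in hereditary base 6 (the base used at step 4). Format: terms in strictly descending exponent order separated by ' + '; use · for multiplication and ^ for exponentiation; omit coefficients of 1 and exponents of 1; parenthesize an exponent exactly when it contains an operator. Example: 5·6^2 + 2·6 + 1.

step 0: 6 = 2^2 + 2; sub 3 for 2: 3^3 + 3; = 30; G_1 = 30−1 = 29
step 1: 29 = 3^3 + 2; sub 4 for 3: 4^4 + 2; = 258; G_2 = 258−1 = 257
step 2: 257 = 4^4 + 1; sub 5 for 4: 5^5 + 1; = 3126; G_3 = 3126−1 = 3125
step 3: 3125 = 5^5; sub 6 for 5: 6^6; = 46656; G_4 = 46656−1 = 46655

5·6^5 + 5·6^4 + 5·6^3 + 5·6^2 + 5·6 + 5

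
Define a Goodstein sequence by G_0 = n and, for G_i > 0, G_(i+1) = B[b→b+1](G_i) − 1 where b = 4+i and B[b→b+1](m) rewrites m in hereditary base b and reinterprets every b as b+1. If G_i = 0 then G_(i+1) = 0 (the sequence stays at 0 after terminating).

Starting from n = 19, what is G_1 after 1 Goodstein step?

G_0 = 19. HB_4(19) = 4^2 + 3. Bump = 28. G_1 = 27.
G_1 = 27. HB_5(27) = 5^2 + 2. Bump = 38. G_2 = 37.

27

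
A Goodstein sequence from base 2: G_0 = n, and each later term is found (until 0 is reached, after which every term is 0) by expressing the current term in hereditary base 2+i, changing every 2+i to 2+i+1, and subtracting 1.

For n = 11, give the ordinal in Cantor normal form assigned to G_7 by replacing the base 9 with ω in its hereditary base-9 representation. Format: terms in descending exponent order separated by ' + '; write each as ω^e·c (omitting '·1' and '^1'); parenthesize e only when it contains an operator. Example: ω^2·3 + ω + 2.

base 2: 11 = 2^(2 + 1) + 2 + 1; at 3: 3^(3 + 1) + 3 + 1 = 85; next = 84
base 3: 84 = 3^(3 + 1) + 3; at 4: 4^(4 + 1) + 4 = 1028; next = 1027
base 4: 1027 = 4^(4 + 1) + 3; at 5: 5^(5 + 1) + 3 = 15628; next = 15627
base 5: 15627 = 5^(5 + 1) + 2; at 6: 6^(6 + 1) + 2 = 279938; next = 279937
base 6: 279937 = 6^(6 + 1) + 1; at 7: 7^(7 + 1) + 1 = 5764802; next = 5764801
base 7: 5764801 = 7^(7 + 1); at 8: 8^(8 + 1) = 134217728; next = 134217727
base 8: 134217727 = 7·8^8 + 7·8^7 + 7·8^6 + 7·8^5 + 7·8^4 + 7·8^3 + 7·8^2 + 7·8 + 7; at 9: 7·9^9 + 7·9^7 + 7·9^6 + 7·9^5 + 7·9^4 + 7·9^3 + 7·9^2 + 7·9 + 7 = 2749609303; next = 2749609302

ω^ω·7 + ω^7·7 + ω^6·7 + ω^5·7 + ω^4·7 + ω^3·7 + ω^2·7 + ω·7 + 6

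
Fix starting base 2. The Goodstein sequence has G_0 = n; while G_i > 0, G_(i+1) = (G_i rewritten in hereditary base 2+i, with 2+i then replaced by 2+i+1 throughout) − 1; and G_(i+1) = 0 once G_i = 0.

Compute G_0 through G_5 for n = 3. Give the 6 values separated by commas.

i=0: 3 = 2 + 1 (b=2); 2→3: 3 + 1 = 4; 4−1 = 3
i=1: 3 = 3 (b=3); 3→4: 4 = 4; 4−1 = 3
i=2: 3 = 3 (b=4); 4→5: 3 = 3; 3−1 = 2
i=3: 2 = 2 (b=5); 5→6: 2 = 2; 2−1 = 1
i=4: 1 = 1 (b=6); 6→7: 1 = 1; 1−1 = 0

3, 3, 3, 2, 1, 0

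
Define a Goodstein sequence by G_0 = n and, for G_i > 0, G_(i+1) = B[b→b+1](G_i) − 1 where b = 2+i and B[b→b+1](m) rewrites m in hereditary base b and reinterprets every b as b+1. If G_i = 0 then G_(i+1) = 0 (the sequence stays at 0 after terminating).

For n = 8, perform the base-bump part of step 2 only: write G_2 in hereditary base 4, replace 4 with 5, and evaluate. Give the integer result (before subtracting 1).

G_0=8  [base 2] 2^(2 + 1)  →[2↦3]→  3^(3 + 1) = 81  −1 ⇒ G_1=80
G_1=80  [base 3] 2·3^3 + 2·3^2 + 2·3 + 2  →[3↦4]→  2·4^4 + 2·4^2 + 2·4 + 2 = 554  −1 ⇒ G_2=553
G_2=553  [base 4] 2·4^4 + 2·4^2 + 2·4 + 1  →[4↦5]→  2·5^5 + 2·5^2 + 2·5 + 1 = 6311  −1 ⇒ G_3=6310

6311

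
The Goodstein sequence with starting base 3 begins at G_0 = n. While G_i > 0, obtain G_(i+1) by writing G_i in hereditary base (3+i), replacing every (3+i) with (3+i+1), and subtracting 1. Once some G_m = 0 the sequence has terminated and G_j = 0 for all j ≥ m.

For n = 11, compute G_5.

i=0: 11 = 3^2 + 2 (b=3); 3→4: 4^2 + 2 = 18; 18−1 = 17
i=1: 17 = 4^2 + 1 (b=4); 4→5: 5^2 + 1 = 26; 26−1 = 25
i=2: 25 = 5^2 (b=5); 5→6: 6^2 = 36; 36−1 = 35
i=3: 35 = 5·6 + 5 (b=6); 6→7: 5·7 + 5 = 40; 40−1 = 39
i=4: 39 = 5·7 + 4 (b=7); 7→8: 5·8 + 4 = 44; 44−1 = 43

43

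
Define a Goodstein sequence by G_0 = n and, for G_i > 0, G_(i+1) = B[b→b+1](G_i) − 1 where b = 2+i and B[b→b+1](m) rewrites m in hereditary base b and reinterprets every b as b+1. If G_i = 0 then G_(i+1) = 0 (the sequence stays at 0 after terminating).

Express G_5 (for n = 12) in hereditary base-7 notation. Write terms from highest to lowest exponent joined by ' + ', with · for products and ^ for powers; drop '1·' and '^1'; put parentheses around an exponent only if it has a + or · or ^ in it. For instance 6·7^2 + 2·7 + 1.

[0] 12 ≡ 2^(2 + 1) + 2^2 (base 2). Lift 3: 108. −1: 107.
[1] 107 ≡ 3^(3 + 1) + 2·3^2 + 2·3 + 2 (base 3). Lift 4: 1066. −1: 1065.
[2] 1065 ≡ 4^(4 + 1) + 2·4^2 + 2·4 + 1 (base 4). Lift 5: 15686. −1: 15685.
[3] 15685 ≡ 5^(5 + 1) + 2·5^2 + 2·5 (base 5). Lift 6: 280020. −1: 280019.
[4] 280019 ≡ 6^(6 + 1) + 2·6^2 + 6 + 5 (base 6). Lift 7: 5764911. −1: 5764910.
[5] 5764910 ≡ 7^(7 + 1) + 2·7^2 + 7 + 4 (base 7). Lift 8: 134217868. −1: 134217867.

7^(7 + 1) + 2·7^2 + 7 + 4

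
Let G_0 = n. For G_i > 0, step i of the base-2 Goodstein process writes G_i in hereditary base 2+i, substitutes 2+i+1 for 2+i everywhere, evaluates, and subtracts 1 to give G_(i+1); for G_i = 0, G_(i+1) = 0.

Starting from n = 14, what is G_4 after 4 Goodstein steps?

[0] 14 ≡ 2^(2 + 1) + 2^2 + 2 (base 2). Lift 3: 111. −1: 110.
[1] 110 ≡ 3^(3 + 1) + 3^3 + 2 (base 3). Lift 4: 1282. −1: 1281.
[2] 1281 ≡ 4^(4 + 1) + 4^4 + 1 (base 4). Lift 5: 18751. −1: 18750.
[3] 18750 ≡ 5^(5 + 1) + 5^5 (base 5). Lift 6: 326592. −1: 326591.
[4] 326591 ≡ 6^(6 + 1) + 5·6^5 + 5·6^4 + 5·6^3 + 5·6^2 + 5·6 + 5 (base 6). Lift 7: 5862841. −1: 5862840.

326591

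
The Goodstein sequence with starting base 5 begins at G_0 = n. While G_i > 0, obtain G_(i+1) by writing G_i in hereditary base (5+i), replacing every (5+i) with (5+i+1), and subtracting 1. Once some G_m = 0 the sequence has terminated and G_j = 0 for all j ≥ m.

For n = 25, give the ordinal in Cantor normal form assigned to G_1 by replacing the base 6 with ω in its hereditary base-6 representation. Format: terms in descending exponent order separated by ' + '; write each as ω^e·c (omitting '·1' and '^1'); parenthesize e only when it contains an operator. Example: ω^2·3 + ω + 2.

ω·5 + 5

base 5: 25 = 5^2; at 6: 6^2 = 36; next = 35
base 6: 35 = 5·6 + 5; at 7: 5·7 + 5 = 40; next = 39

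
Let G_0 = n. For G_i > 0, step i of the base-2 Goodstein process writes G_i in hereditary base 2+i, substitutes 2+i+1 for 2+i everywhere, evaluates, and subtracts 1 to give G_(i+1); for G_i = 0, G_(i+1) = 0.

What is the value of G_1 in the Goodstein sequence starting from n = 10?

10 —HB2→ 2^(2 + 1) + 2 —bump→ 3^(3 + 1) + 3 = 84 —(−1)→ 83
83 —HB3→ 3^(3 + 1) + 2 —bump→ 4^(4 + 1) + 2 = 1026 —(−1)→ 1025

83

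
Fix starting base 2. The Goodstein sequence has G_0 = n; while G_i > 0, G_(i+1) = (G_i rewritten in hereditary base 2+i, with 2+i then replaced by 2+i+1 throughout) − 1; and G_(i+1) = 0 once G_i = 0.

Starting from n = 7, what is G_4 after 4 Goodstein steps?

46657

base 2: 7 = 2^2 + 2 + 1; at 3: 3^3 + 3 + 1 = 31; next = 30
base 3: 30 = 3^3 + 3; at 4: 4^4 + 4 = 260; next = 259
base 4: 259 = 4^4 + 3; at 5: 5^5 + 3 = 3128; next = 3127
base 5: 3127 = 5^5 + 2; at 6: 6^6 + 2 = 46658; next = 46657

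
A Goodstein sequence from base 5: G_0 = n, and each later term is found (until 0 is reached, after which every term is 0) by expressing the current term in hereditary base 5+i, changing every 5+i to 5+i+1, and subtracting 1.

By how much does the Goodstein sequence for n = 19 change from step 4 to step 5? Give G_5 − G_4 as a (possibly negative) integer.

step 0: 19 = 3·5 + 4; sub 6 for 5: 3·6 + 4; = 22; G_1 = 22−1 = 21
step 1: 21 = 3·6 + 3; sub 7 for 6: 3·7 + 3; = 24; G_2 = 24−1 = 23
step 2: 23 = 3·7 + 2; sub 8 for 7: 3·8 + 2; = 26; G_3 = 26−1 = 25
step 3: 25 = 3·8 + 1; sub 9 for 8: 3·9 + 1; = 28; G_4 = 28−1 = 27
step 4: 27 = 3·9; sub 10 for 9: 3·10; = 30; G_5 = 30−1 = 29

2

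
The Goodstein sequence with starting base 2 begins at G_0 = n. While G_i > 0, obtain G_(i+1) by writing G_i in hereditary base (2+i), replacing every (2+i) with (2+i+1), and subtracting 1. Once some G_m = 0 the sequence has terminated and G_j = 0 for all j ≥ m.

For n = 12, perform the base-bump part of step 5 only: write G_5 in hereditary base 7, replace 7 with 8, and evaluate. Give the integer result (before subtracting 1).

[0] 12 ≡ 2^(2 + 1) + 2^2 (base 2). Lift 3: 108. −1: 107.
[1] 107 ≡ 3^(3 + 1) + 2·3^2 + 2·3 + 2 (base 3). Lift 4: 1066. −1: 1065.
[2] 1065 ≡ 4^(4 + 1) + 2·4^2 + 2·4 + 1 (base 4). Lift 5: 15686. −1: 15685.
[3] 15685 ≡ 5^(5 + 1) + 2·5^2 + 2·5 (base 5). Lift 6: 280020. −1: 280019.
[4] 280019 ≡ 6^(6 + 1) + 2·6^2 + 6 + 5 (base 6). Lift 7: 5764911. −1: 5764910.
[5] 5764910 ≡ 7^(7 + 1) + 2·7^2 + 7 + 4 (base 7). Lift 8: 134217868. −1: 134217867.

134217868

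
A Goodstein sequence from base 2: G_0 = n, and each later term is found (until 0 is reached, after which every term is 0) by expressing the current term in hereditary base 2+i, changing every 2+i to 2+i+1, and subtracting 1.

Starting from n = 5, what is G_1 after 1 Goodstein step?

G_0=5  [base 2] 2^2 + 1  →[2↦3]→  3^3 + 1 = 28  −1 ⇒ G_1=27
G_1=27  [base 3] 3^3  →[3↦4]→  4^4 = 256  −1 ⇒ G_2=255

27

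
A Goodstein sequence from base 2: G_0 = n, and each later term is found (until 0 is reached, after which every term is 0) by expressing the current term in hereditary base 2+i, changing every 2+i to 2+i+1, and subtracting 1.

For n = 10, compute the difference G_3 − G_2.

14600

(0) 10|_2 = 2^(2 + 1) + 2 ↦ 3^(3 + 1) + 3|_3 = 84 ⇒ 83
(1) 83|_3 = 3^(3 + 1) + 2 ↦ 4^(4 + 1) + 2|_4 = 1026 ⇒ 1025
(2) 1025|_4 = 4^(4 + 1) + 1 ↦ 5^(5 + 1) + 1|_5 = 15626 ⇒ 15625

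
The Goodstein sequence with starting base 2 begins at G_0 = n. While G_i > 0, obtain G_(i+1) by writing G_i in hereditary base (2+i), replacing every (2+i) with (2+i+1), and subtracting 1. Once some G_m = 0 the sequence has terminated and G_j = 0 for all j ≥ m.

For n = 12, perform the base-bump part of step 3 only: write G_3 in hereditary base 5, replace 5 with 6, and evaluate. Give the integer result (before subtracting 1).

280020

step 0: 12 = 2^(2 + 1) + 2^2; sub 3 for 2: 3^(3 + 1) + 3^3; = 108; G_1 = 108−1 = 107
step 1: 107 = 3^(3 + 1) + 2·3^2 + 2·3 + 2; sub 4 for 3: 4^(4 + 1) + 2·4^2 + 2·4 + 2; = 1066; G_2 = 1066−1 = 1065
step 2: 1065 = 4^(4 + 1) + 2·4^2 + 2·4 + 1; sub 5 for 4: 5^(5 + 1) + 2·5^2 + 2·5 + 1; = 15686; G_3 = 15686−1 = 15685
step 3: 15685 = 5^(5 + 1) + 2·5^2 + 2·5; sub 6 for 5: 6^(6 + 1) + 2·6^2 + 2·6; = 280020; G_4 = 280020−1 = 280019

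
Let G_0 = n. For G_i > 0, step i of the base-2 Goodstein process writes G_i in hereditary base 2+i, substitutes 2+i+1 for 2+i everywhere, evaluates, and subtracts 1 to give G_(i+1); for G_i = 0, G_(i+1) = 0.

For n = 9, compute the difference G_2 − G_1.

G_0=9  [base 2] 2^(2 + 1) + 1  →[2↦3]→  3^(3 + 1) + 1 = 82  −1 ⇒ G_1=81
G_1=81  [base 3] 3^(3 + 1)  →[3↦4]→  4^(4 + 1) = 1024  −1 ⇒ G_2=1023

942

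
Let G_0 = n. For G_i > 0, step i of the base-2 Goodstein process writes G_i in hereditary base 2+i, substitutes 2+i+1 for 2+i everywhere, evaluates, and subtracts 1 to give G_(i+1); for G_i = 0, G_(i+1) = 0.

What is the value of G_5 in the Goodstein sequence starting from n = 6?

98039

G_0 = 6. HB_2(6) = 2^2 + 2. Bump = 30. G_1 = 29.
G_1 = 29. HB_3(29) = 3^3 + 2. Bump = 258. G_2 = 257.
G_2 = 257. HB_4(257) = 4^4 + 1. Bump = 3126. G_3 = 3125.
G_3 = 3125. HB_5(3125) = 5^5. Bump = 46656. G_4 = 46655.
G_4 = 46655. HB_6(46655) = 5·6^5 + 5·6^4 + 5·6^3 + 5·6^2 + 5·6 + 5. Bump = 98040. G_5 = 98039.
G_5 = 98039. HB_7(98039) = 5·7^5 + 5·7^4 + 5·7^3 + 5·7^2 + 5·7 + 4. Bump = 187244. G_6 = 187243.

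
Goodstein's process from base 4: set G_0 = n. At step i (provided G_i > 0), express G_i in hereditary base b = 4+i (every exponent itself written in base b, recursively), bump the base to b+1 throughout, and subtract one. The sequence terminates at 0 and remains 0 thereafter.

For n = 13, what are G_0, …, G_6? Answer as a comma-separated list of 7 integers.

i=0: 13 = 3·4 + 1 (b=4); 4→5: 3·5 + 1 = 16; 16−1 = 15
i=1: 15 = 3·5 (b=5); 5→6: 3·6 = 18; 18−1 = 17
i=2: 17 = 2·6 + 5 (b=6); 6→7: 2·7 + 5 = 19; 19−1 = 18
i=3: 18 = 2·7 + 4 (b=7); 7→8: 2·8 + 4 = 20; 20−1 = 19
i=4: 19 = 2·8 + 3 (b=8); 8→9: 2·9 + 3 = 21; 21−1 = 20
i=5: 20 = 2·9 + 2 (b=9); 9→10: 2·10 + 2 = 22; 22−1 = 21

13, 15, 17, 18, 19, 20, 21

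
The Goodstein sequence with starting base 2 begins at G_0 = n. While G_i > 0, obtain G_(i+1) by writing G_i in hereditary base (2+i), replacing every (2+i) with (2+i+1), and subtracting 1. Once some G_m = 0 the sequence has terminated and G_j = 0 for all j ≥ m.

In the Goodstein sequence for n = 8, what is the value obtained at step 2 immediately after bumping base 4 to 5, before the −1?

6311

8 —HB2→ 2^(2 + 1) —bump→ 3^(3 + 1) = 81 —(−1)→ 80
80 —HB3→ 2·3^3 + 2·3^2 + 2·3 + 2 —bump→ 2·4^4 + 2·4^2 + 2·4 + 2 = 554 —(−1)→ 553
553 —HB4→ 2·4^4 + 2·4^2 + 2·4 + 1 —bump→ 2·5^5 + 2·5^2 + 2·5 + 1 = 6311 —(−1)→ 6310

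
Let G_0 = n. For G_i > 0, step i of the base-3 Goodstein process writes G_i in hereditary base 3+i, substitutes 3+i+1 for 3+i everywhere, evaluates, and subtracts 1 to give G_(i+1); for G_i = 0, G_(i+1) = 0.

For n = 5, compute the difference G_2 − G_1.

0

base 3: 5 = 3 + 2; at 4: 4 + 2 = 6; next = 5
base 4: 5 = 4 + 1; at 5: 5 + 1 = 6; next = 5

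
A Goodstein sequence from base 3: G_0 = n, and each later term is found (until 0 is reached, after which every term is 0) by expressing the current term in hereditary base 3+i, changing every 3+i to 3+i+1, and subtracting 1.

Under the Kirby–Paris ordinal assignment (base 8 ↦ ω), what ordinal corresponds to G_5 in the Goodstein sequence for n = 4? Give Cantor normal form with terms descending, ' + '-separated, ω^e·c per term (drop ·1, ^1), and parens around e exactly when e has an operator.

[0] 4 ≡ 3 + 1 (base 3). Lift 4: 5. −1: 4.
[1] 4 ≡ 4 (base 4). Lift 5: 5. −1: 4.
[2] 4 ≡ 4 (base 5). Lift 6: 4. −1: 3.
[3] 3 ≡ 3 (base 6). Lift 7: 3. −1: 2.
[4] 2 ≡ 2 (base 7). Lift 8: 2. −1: 1.
[5] 1 ≡ 1 (base 8). Lift 9: 1. −1: 0.

1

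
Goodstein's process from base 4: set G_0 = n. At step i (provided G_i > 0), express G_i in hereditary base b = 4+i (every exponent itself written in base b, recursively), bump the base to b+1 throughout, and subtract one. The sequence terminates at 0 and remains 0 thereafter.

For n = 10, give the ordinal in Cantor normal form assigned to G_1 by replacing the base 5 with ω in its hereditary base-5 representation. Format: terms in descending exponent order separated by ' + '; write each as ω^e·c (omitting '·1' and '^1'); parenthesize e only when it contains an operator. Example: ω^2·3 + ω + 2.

ω·2 + 1

base 4: 10 = 2·4 + 2; at 5: 2·5 + 2 = 12; next = 11
base 5: 11 = 2·5 + 1; at 6: 2·6 + 1 = 13; next = 12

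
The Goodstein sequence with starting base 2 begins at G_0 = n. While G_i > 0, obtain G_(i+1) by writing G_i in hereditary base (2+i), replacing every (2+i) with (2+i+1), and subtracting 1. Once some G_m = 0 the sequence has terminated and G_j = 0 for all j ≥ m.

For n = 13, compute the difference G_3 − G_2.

14813

(0) 13|_2 = 2^(2 + 1) + 2^2 + 1 ↦ 3^(3 + 1) + 3^3 + 1|_3 = 109 ⇒ 108
(1) 108|_3 = 3^(3 + 1) + 3^3 ↦ 4^(4 + 1) + 4^4|_4 = 1280 ⇒ 1279
(2) 1279|_4 = 4^(4 + 1) + 3·4^3 + 3·4^2 + 3·4 + 3 ↦ 5^(5 + 1) + 3·5^3 + 3·5^2 + 3·5 + 3|_5 = 16093 ⇒ 16092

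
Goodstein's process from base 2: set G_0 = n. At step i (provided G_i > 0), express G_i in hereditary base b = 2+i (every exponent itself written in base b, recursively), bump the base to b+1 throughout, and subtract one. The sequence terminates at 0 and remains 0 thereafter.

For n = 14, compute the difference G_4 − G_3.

[0] 14 ≡ 2^(2 + 1) + 2^2 + 2 (base 2). Lift 3: 111. −1: 110.
[1] 110 ≡ 3^(3 + 1) + 3^3 + 2 (base 3). Lift 4: 1282. −1: 1281.
[2] 1281 ≡ 4^(4 + 1) + 4^4 + 1 (base 4). Lift 5: 18751. −1: 18750.
[3] 18750 ≡ 5^(5 + 1) + 5^5 (base 5). Lift 6: 326592. −1: 326591.

307841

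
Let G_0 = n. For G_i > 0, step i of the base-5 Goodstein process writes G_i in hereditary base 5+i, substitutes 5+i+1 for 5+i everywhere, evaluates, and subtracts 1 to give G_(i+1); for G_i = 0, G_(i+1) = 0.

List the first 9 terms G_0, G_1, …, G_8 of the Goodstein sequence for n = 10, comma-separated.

10, 11, 11, 11, 11, 11, 11, 11, 10

step 0: 10 = 2·5; sub 6 for 5: 2·6; = 12; G_1 = 12−1 = 11
step 1: 11 = 6 + 5; sub 7 for 6: 7 + 5; = 12; G_2 = 12−1 = 11
step 2: 11 = 7 + 4; sub 8 for 7: 8 + 4; = 12; G_3 = 12−1 = 11
step 3: 11 = 8 + 3; sub 9 for 8: 9 + 3; = 12; G_4 = 12−1 = 11
step 4: 11 = 9 + 2; sub 10 for 9: 10 + 2; = 12; G_5 = 12−1 = 11
step 5: 11 = 10 + 1; sub 11 for 10: 11 + 1; = 12; G_6 = 12−1 = 11
step 6: 11 = 11; sub 12 for 11: 12; = 12; G_7 = 12−1 = 11
step 7: 11 = 11; sub 13 for 12: 11; = 11; G_8 = 11−1 = 10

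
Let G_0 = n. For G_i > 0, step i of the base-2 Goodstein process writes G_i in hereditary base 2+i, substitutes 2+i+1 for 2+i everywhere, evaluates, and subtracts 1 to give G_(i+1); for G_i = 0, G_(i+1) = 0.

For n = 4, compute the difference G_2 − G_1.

15

[0] 4 ≡ 2^2 (base 2). Lift 3: 27. −1: 26.
[1] 26 ≡ 2·3^2 + 2·3 + 2 (base 3). Lift 4: 42. −1: 41.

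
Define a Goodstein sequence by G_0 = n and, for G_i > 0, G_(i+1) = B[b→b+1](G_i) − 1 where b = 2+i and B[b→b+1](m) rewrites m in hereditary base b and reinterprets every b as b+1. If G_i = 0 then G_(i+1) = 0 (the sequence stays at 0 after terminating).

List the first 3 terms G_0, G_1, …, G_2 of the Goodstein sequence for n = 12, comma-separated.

G_0=12  [base 2] 2^(2 + 1) + 2^2  →[2↦3]→  3^(3 + 1) + 3^3 = 108  −1 ⇒ G_1=107
G_1=107  [base 3] 3^(3 + 1) + 2·3^2 + 2·3 + 2  →[3↦4]→  4^(4 + 1) + 2·4^2 + 2·4 + 2 = 1066  −1 ⇒ G_2=1065

12, 107, 1065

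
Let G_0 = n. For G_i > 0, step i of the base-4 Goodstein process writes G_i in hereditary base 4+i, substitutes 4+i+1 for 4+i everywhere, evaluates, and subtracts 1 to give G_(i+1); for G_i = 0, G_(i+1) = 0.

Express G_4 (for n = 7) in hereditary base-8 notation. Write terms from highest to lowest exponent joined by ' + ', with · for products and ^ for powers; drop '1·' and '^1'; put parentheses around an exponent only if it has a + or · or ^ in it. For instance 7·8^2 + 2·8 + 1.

7

7 —HB4→ 4 + 3 —bump→ 5 + 3 = 8 —(−1)→ 7
7 —HB5→ 5 + 2 —bump→ 6 + 2 = 8 —(−1)→ 7
7 —HB6→ 6 + 1 —bump→ 7 + 1 = 8 —(−1)→ 7
7 —HB7→ 7 —bump→ 8 = 8 —(−1)→ 7
7 —HB8→ 7 —bump→ 7 = 7 —(−1)→ 6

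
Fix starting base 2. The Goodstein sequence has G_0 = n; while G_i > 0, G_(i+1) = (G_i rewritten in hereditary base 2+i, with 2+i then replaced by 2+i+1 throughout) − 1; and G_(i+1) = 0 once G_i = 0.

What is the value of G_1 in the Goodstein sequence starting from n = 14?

step 0: 14 = 2^(2 + 1) + 2^2 + 2; sub 3 for 2: 3^(3 + 1) + 3^3 + 3; = 111; G_1 = 111−1 = 110
step 1: 110 = 3^(3 + 1) + 3^3 + 2; sub 4 for 3: 4^(4 + 1) + 4^4 + 2; = 1282; G_2 = 1282−1 = 1281

110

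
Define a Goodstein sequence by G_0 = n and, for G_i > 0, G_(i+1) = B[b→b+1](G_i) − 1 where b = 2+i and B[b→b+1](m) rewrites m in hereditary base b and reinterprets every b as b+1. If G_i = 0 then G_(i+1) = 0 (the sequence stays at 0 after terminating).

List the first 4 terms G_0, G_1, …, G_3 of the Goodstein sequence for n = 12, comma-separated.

12, 107, 1065, 15685

G_0 = 12. HB_2(12) = 2^(2 + 1) + 2^2. Bump = 108. G_1 = 107.
G_1 = 107. HB_3(107) = 3^(3 + 1) + 2·3^2 + 2·3 + 2. Bump = 1066. G_2 = 1065.
G_2 = 1065. HB_4(1065) = 4^(4 + 1) + 2·4^2 + 2·4 + 1. Bump = 15686. G_3 = 15685.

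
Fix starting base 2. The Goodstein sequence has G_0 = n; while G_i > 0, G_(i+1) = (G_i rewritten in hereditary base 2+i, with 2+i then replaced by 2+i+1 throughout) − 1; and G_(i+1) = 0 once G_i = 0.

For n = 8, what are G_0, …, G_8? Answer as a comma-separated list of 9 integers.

step 0: 8 = 2^(2 + 1); sub 3 for 2: 3^(3 + 1); = 81; G_1 = 81−1 = 80
step 1: 80 = 2·3^3 + 2·3^2 + 2·3 + 2; sub 4 for 3: 2·4^4 + 2·4^2 + 2·4 + 2; = 554; G_2 = 554−1 = 553
step 2: 553 = 2·4^4 + 2·4^2 + 2·4 + 1; sub 5 for 4: 2·5^5 + 2·5^2 + 2·5 + 1; = 6311; G_3 = 6311−1 = 6310
step 3: 6310 = 2·5^5 + 2·5^2 + 2·5; sub 6 for 5: 2·6^6 + 2·6^2 + 2·6; = 93396; G_4 = 93396−1 = 93395
step 4: 93395 = 2·6^6 + 2·6^2 + 6 + 5; sub 7 for 6: 2·7^7 + 2·7^2 + 7 + 5; = 1647196; G_5 = 1647196−1 = 1647195
step 5: 1647195 = 2·7^7 + 2·7^2 + 7 + 4; sub 8 for 7: 2·8^8 + 2·8^2 + 8 + 4; = 33554572; G_6 = 33554572−1 = 33554571
step 6: 33554571 = 2·8^8 + 2·8^2 + 8 + 3; sub 9 for 8: 2·9^9 + 2·9^2 + 9 + 3; = 774841152; G_7 = 774841152−1 = 774841151
step 7: 774841151 = 2·9^9 + 2·9^2 + 9 + 2; sub 10 for 9: 2·10^10 + 2·10^2 + 10 + 2; = 20000000212; G_8 = 20000000212−1 = 20000000211

8, 80, 553, 6310, 93395, 1647195, 33554571, 774841151, 20000000211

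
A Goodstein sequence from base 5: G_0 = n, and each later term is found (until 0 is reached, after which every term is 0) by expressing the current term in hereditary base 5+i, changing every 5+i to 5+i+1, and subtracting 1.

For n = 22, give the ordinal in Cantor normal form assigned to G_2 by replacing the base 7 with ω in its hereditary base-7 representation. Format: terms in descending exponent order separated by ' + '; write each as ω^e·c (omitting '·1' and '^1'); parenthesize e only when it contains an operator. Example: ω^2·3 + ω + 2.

i=0: 22 = 4·5 + 2 (b=5); 5→6: 4·6 + 2 = 26; 26−1 = 25
i=1: 25 = 4·6 + 1 (b=6); 6→7: 4·7 + 1 = 29; 29−1 = 28
i=2: 28 = 4·7 (b=7); 7→8: 4·8 = 32; 32−1 = 31

ω·4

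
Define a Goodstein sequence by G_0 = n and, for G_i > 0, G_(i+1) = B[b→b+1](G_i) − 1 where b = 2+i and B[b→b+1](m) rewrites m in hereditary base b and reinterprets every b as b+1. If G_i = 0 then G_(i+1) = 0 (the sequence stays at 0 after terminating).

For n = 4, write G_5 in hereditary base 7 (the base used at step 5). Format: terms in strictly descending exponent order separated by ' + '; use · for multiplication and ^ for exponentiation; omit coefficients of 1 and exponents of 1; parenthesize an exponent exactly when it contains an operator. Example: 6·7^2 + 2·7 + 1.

2·7^2 + 7 + 4

step 0: 4 = 2^2; sub 3 for 2: 3^3; = 27; G_1 = 27−1 = 26
step 1: 26 = 2·3^2 + 2·3 + 2; sub 4 for 3: 2·4^2 + 2·4 + 2; = 42; G_2 = 42−1 = 41
step 2: 41 = 2·4^2 + 2·4 + 1; sub 5 for 4: 2·5^2 + 2·5 + 1; = 61; G_3 = 61−1 = 60
step 3: 60 = 2·5^2 + 2·5; sub 6 for 5: 2·6^2 + 2·6; = 84; G_4 = 84−1 = 83
step 4: 83 = 2·6^2 + 6 + 5; sub 7 for 6: 2·7^2 + 7 + 5; = 110; G_5 = 110−1 = 109
step 5: 109 = 2·7^2 + 7 + 4; sub 8 for 7: 2·8^2 + 8 + 4; = 140; G_6 = 140−1 = 139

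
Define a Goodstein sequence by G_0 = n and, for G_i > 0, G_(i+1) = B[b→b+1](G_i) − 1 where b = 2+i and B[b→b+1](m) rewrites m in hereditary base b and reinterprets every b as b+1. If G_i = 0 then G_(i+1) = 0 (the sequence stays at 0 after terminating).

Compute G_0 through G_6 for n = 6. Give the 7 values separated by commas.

G_0=6  [base 2] 2^2 + 2  →[2↦3]→  3^3 + 3 = 30  −1 ⇒ G_1=29
G_1=29  [base 3] 3^3 + 2  →[3↦4]→  4^4 + 2 = 258  −1 ⇒ G_2=257
G_2=257  [base 4] 4^4 + 1  →[4↦5]→  5^5 + 1 = 3126  −1 ⇒ G_3=3125
G_3=3125  [base 5] 5^5  →[5↦6]→  6^6 = 46656  −1 ⇒ G_4=46655
G_4=46655  [base 6] 5·6^5 + 5·6^4 + 5·6^3 + 5·6^2 + 5·6 + 5  →[6↦7]→  5·7^5 + 5·7^4 + 5·7^3 + 5·7^2 + 5·7 + 5 = 98040  −1 ⇒ G_5=98039
G_5=98039  [base 7] 5·7^5 + 5·7^4 + 5·7^3 + 5·7^2 + 5·7 + 4  →[7↦8]→  5·8^5 + 5·8^4 + 5·8^3 + 5·8^2 + 5·8 + 4 = 187244  −1 ⇒ G_6=187243

6, 29, 257, 3125, 46655, 98039, 187243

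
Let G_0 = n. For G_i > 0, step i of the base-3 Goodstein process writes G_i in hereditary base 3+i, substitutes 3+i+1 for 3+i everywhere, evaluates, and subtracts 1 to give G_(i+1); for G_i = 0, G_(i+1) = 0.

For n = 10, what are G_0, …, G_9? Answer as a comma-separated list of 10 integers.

10, 16, 24, 27, 30, 33, 36, 39, 41, 43

i=0: 10 = 3^2 + 1 (b=3); 3→4: 4^2 + 1 = 17; 17−1 = 16
i=1: 16 = 4^2 (b=4); 4→5: 5^2 = 25; 25−1 = 24
i=2: 24 = 4·5 + 4 (b=5); 5→6: 4·6 + 4 = 28; 28−1 = 27
i=3: 27 = 4·6 + 3 (b=6); 6→7: 4·7 + 3 = 31; 31−1 = 30
i=4: 30 = 4·7 + 2 (b=7); 7→8: 4·8 + 2 = 34; 34−1 = 33
i=5: 33 = 4·8 + 1 (b=8); 8→9: 4·9 + 1 = 37; 37−1 = 36
i=6: 36 = 4·9 (b=9); 9→10: 4·10 = 40; 40−1 = 39
i=7: 39 = 3·10 + 9 (b=10); 10→11: 3·11 + 9 = 42; 42−1 = 41
i=8: 41 = 3·11 + 8 (b=11); 11→12: 3·12 + 8 = 44; 44−1 = 43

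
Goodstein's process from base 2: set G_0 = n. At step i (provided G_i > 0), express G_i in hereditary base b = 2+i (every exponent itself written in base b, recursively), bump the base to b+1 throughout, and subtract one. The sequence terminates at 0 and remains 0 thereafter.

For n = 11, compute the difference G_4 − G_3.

G_0 = 11. HB_2(11) = 2^(2 + 1) + 2 + 1. Bump = 85. G_1 = 84.
G_1 = 84. HB_3(84) = 3^(3 + 1) + 3. Bump = 1028. G_2 = 1027.
G_2 = 1027. HB_4(1027) = 4^(4 + 1) + 3. Bump = 15628. G_3 = 15627.
G_3 = 15627. HB_5(15627) = 5^(5 + 1) + 2. Bump = 279938. G_4 = 279937.

264310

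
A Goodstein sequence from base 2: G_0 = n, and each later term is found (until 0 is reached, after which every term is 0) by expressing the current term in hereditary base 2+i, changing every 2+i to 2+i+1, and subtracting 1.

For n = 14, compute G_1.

110

G_0=14  [base 2] 2^(2 + 1) + 2^2 + 2  →[2↦3]→  3^(3 + 1) + 3^3 + 3 = 111  −1 ⇒ G_1=110
G_1=110  [base 3] 3^(3 + 1) + 3^3 + 2  →[3↦4]→  4^(4 + 1) + 4^4 + 2 = 1282  −1 ⇒ G_2=1281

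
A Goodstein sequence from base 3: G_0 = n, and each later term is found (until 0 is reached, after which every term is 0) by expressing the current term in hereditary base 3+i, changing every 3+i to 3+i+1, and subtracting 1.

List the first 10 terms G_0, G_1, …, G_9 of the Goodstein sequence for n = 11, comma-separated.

11, 17, 25, 35, 39, 43, 47, 51, 55, 59

step 0: 11 = 3^2 + 2; sub 4 for 3: 4^2 + 2; = 18; G_1 = 18−1 = 17
step 1: 17 = 4^2 + 1; sub 5 for 4: 5^2 + 1; = 26; G_2 = 26−1 = 25
step 2: 25 = 5^2; sub 6 for 5: 6^2; = 36; G_3 = 36−1 = 35
step 3: 35 = 5·6 + 5; sub 7 for 6: 5·7 + 5; = 40; G_4 = 40−1 = 39
step 4: 39 = 5·7 + 4; sub 8 for 7: 5·8 + 4; = 44; G_5 = 44−1 = 43
step 5: 43 = 5·8 + 3; sub 9 for 8: 5·9 + 3; = 48; G_6 = 48−1 = 47
step 6: 47 = 5·9 + 2; sub 10 for 9: 5·10 + 2; = 52; G_7 = 52−1 = 51
step 7: 51 = 5·10 + 1; sub 11 for 10: 5·11 + 1; = 56; G_8 = 56−1 = 55
step 8: 55 = 5·11; sub 12 for 11: 5·12; = 60; G_9 = 60−1 = 59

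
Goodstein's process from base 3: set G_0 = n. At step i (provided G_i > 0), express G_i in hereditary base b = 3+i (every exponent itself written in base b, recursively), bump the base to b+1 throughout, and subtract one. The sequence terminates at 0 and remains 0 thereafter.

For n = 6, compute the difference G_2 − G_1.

0

6 —HB3→ 2·3 —bump→ 2·4 = 8 —(−1)→ 7
7 —HB4→ 4 + 3 —bump→ 5 + 3 = 8 —(−1)→ 7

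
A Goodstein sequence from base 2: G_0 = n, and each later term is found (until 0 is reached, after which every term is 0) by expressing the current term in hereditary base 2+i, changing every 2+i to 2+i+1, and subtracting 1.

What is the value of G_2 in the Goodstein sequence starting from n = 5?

255

5 —HB2→ 2^2 + 1 —bump→ 3^3 + 1 = 28 —(−1)→ 27
27 —HB3→ 3^3 —bump→ 4^4 = 256 —(−1)→ 255
255 —HB4→ 3·4^3 + 3·4^2 + 3·4 + 3 —bump→ 3·5^3 + 3·5^2 + 3·5 + 3 = 468 —(−1)→ 467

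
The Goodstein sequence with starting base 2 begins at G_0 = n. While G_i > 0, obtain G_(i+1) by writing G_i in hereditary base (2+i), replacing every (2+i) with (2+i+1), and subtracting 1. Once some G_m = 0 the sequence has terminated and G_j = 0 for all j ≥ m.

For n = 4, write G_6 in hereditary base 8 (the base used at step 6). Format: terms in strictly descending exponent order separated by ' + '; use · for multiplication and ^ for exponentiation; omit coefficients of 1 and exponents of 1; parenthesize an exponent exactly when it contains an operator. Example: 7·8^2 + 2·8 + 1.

base 2: 4 = 2^2; at 3: 3^3 = 27; next = 26
base 3: 26 = 2·3^2 + 2·3 + 2; at 4: 2·4^2 + 2·4 + 2 = 42; next = 41
base 4: 41 = 2·4^2 + 2·4 + 1; at 5: 2·5^2 + 2·5 + 1 = 61; next = 60
base 5: 60 = 2·5^2 + 2·5; at 6: 2·6^2 + 2·6 = 84; next = 83
base 6: 83 = 2·6^2 + 6 + 5; at 7: 2·7^2 + 7 + 5 = 110; next = 109
base 7: 109 = 2·7^2 + 7 + 4; at 8: 2·8^2 + 8 + 4 = 140; next = 139
base 8: 139 = 2·8^2 + 8 + 3; at 9: 2·9^2 + 9 + 3 = 174; next = 173

2·8^2 + 8 + 3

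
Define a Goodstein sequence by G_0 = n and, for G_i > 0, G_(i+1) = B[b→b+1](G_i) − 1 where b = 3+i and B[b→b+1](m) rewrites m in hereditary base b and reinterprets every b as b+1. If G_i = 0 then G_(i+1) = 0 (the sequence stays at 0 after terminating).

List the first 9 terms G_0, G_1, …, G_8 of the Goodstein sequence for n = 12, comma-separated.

12, 19, 27, 37, 49, 63, 69, 75, 81

step 0: 12 = 3^2 + 3; sub 4 for 3: 4^2 + 4; = 20; G_1 = 20−1 = 19
step 1: 19 = 4^2 + 3; sub 5 for 4: 5^2 + 3; = 28; G_2 = 28−1 = 27
step 2: 27 = 5^2 + 2; sub 6 for 5: 6^2 + 2; = 38; G_3 = 38−1 = 37
step 3: 37 = 6^2 + 1; sub 7 for 6: 7^2 + 1; = 50; G_4 = 50−1 = 49
step 4: 49 = 7^2; sub 8 for 7: 8^2; = 64; G_5 = 64−1 = 63
step 5: 63 = 7·8 + 7; sub 9 for 8: 7·9 + 7; = 70; G_6 = 70−1 = 69
step 6: 69 = 7·9 + 6; sub 10 for 9: 7·10 + 6; = 76; G_7 = 76−1 = 75
step 7: 75 = 7·10 + 5; sub 11 for 10: 7·11 + 5; = 82; G_8 = 82−1 = 81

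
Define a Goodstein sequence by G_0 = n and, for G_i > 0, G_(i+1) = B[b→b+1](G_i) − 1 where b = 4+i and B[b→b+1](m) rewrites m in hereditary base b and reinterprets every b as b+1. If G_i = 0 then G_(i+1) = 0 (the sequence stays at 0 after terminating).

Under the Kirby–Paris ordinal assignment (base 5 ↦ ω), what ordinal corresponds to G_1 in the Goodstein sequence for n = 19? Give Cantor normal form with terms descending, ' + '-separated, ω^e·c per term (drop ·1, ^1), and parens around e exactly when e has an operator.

19 —HB4→ 4^2 + 3 —bump→ 5^2 + 3 = 28 —(−1)→ 27
27 —HB5→ 5^2 + 2 —bump→ 6^2 + 2 = 38 —(−1)→ 37

ω^2 + 2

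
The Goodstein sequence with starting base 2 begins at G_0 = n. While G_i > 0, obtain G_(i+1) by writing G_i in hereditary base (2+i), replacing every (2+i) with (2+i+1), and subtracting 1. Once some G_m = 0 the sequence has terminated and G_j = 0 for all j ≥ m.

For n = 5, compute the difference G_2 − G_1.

G_0 = 5. HB_2(5) = 2^2 + 1. Bump = 28. G_1 = 27.
G_1 = 27. HB_3(27) = 3^3. Bump = 256. G_2 = 255.

228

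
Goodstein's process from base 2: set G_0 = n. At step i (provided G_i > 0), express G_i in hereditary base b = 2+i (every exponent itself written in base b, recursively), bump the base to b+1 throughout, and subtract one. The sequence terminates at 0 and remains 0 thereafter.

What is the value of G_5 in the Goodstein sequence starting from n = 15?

G_0=15  [base 2] 2^(2 + 1) + 2^2 + 2 + 1  →[2↦3]→  3^(3 + 1) + 3^3 + 3 + 1 = 112  −1 ⇒ G_1=111
G_1=111  [base 3] 3^(3 + 1) + 3^3 + 3  →[3↦4]→  4^(4 + 1) + 4^4 + 4 = 1284  −1 ⇒ G_2=1283
G_2=1283  [base 4] 4^(4 + 1) + 4^4 + 3  →[4↦5]→  5^(5 + 1) + 5^5 + 3 = 18753  −1 ⇒ G_3=18752
G_3=18752  [base 5] 5^(5 + 1) + 5^5 + 2  →[5↦6]→  6^(6 + 1) + 6^6 + 2 = 326594  −1 ⇒ G_4=326593
G_4=326593  [base 6] 6^(6 + 1) + 6^6 + 1  →[6↦7]→  7^(7 + 1) + 7^7 + 1 = 6588345  −1 ⇒ G_5=6588344
G_5=6588344  [base 7] 7^(7 + 1) + 7^7  →[7↦8]→  8^(8 + 1) + 8^8 = 150994944  −1 ⇒ G_6=150994943

6588344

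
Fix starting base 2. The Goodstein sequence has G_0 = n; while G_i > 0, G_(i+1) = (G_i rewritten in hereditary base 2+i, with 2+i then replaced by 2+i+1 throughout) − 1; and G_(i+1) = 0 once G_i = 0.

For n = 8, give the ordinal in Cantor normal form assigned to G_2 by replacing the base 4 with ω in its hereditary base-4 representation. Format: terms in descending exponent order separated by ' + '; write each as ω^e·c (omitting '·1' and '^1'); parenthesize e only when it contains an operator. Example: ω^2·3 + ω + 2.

ω^ω·2 + ω^2·2 + ω·2 + 1

G_0 = 8. HB_2(8) = 2^(2 + 1). Bump = 81. G_1 = 80.
G_1 = 80. HB_3(80) = 2·3^3 + 2·3^2 + 2·3 + 2. Bump = 554. G_2 = 553.
G_2 = 553. HB_4(553) = 2·4^4 + 2·4^2 + 2·4 + 1. Bump = 6311. G_3 = 6310.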